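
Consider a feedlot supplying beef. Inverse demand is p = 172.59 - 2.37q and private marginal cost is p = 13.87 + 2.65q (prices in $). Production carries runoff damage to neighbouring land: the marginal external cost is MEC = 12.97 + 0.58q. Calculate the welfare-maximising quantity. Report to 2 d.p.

Social marginal cost = private MC + MEC = 26.84 + 3.23q.
Set SMC = demand: 26.84 + 3.23q = 172.59 - 2.37q → q* = 26.0268.

q* = 26.03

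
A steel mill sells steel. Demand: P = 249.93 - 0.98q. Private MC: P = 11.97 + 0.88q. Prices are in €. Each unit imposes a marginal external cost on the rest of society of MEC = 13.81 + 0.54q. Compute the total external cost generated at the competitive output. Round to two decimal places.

€6186.01

Market equilibrium (private): 11.97 + 0.88q = 249.93 - 0.98q → q_m = 127.9355.
Total external cost = ∫₀^{q_m} (13.81 + 0.54q) dq = 13.81×127.9355 + ½×0.54×127.9355² = 6186.0121.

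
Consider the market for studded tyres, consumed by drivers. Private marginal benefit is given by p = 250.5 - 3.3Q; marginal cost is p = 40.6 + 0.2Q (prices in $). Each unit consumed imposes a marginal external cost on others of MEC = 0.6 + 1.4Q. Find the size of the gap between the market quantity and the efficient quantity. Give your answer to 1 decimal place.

Market equilibrium (private): 40.6 + 0.2Q = 250.5 - 3.3Q → Q_m = 59.9714.
Social marginal benefit = demand − MEC = 249.9 - 4.7Q.
Set SMB = MC: 249.9 - 4.7Q = 40.6 + 0.2Q → Q* = 42.7143.
Gap = |59.9714 − 42.7143| = 17.2571.

17.3 units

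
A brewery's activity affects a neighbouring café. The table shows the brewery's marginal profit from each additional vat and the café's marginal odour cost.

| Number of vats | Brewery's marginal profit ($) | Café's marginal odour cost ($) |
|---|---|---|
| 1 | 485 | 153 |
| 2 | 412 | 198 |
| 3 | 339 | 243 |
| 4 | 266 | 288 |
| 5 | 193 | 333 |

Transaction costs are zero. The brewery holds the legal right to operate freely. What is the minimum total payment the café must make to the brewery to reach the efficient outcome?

$459

Left alone the brewery would choose level 5 (marginal profit stays positive).
Efficient level: k* = 3 (marginal profit ≥ marginal odour cost through 3).
The café must at least cover the brewery's forgone profit from cutting 5→3: 266 + 193 = 459.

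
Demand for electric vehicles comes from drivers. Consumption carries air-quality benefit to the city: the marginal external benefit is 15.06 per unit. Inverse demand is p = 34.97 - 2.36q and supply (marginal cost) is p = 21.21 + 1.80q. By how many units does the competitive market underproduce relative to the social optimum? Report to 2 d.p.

Market equilibrium (private): 21.21 + 1.80q = 34.97 - 2.36q → q_m = 3.3077.
Social marginal benefit = demand + MEB = 50.03 - 2.36q.
Set SMB = MC: 50.03 - 2.36q = 21.21 + 1.80q → q* = 6.9279.
Gap = |3.3077 − 6.9279| = 3.6202.

3.62 units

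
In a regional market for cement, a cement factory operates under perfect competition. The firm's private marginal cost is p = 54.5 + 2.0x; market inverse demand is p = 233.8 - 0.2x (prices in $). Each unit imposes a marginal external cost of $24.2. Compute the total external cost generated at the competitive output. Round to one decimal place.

$1972.3

Market equilibrium (private): 54.5 + 2.0x = 233.8 - 0.2x → x_m = 81.5000.
Total external cost = MEC × x_m = 24.2 × 81.5000 = 1972.3000.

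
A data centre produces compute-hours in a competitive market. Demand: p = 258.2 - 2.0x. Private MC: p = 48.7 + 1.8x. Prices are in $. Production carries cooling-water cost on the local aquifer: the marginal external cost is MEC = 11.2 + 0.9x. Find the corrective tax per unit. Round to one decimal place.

tax = $49.2 per unit

Social marginal cost = private MC + MEC = 59.9 + 2.7x.
Set SMC = demand: 59.9 + 2.7x = 258.2 - 2.0x → x* = 42.1915.
The Pigouvian tax equals MEC at x*: 11.2 + 0.9×42.1915 = 49.1724.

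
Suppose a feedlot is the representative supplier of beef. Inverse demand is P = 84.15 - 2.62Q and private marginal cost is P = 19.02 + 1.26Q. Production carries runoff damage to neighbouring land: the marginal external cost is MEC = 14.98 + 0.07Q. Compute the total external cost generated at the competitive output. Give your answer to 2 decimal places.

261.32

Market equilibrium (private): 19.02 + 1.26Q = 84.15 - 2.62Q → Q_m = 16.7861.
Total external cost = ∫₀^{Q_m} (14.98 + 0.07Q) dQ = 14.98×16.7861 + ½×0.07×16.7861² = 261.3178.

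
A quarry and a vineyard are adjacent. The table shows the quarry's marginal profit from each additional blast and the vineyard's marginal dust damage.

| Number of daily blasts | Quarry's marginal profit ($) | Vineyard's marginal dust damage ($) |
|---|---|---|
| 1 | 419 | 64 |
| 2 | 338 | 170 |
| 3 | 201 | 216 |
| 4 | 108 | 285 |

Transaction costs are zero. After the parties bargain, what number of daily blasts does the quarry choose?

Bargaining reaches the level where marginal profit last exceeds marginal dust damage.
That holds through level 2 (338 ≥ 170) but not at 3 (201 < 216).

2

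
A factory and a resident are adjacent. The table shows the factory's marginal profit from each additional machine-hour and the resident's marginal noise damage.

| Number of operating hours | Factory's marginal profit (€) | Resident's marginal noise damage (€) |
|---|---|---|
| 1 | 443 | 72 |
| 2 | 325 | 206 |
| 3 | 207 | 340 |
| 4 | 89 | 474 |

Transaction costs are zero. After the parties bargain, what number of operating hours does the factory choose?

Bargaining reaches the level where marginal profit last exceeds marginal noise damage.
That holds through level 2 (325 ≥ 206) but not at 3 (207 < 340).

2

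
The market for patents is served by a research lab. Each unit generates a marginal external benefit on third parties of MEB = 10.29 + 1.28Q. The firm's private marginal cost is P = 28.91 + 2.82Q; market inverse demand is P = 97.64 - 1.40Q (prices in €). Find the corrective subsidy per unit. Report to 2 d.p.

Social marginal cost = private MC − MEB = 18.62 + 1.54Q.
Set SMC = demand: 18.62 + 1.54Q = 97.64 - 1.40Q → Q* = 26.8776.
The Pigouvian subsidy equals MEB at Q*: 10.29 + 1.28×26.8776 = 44.6933.

subsidy = €44.69 per unit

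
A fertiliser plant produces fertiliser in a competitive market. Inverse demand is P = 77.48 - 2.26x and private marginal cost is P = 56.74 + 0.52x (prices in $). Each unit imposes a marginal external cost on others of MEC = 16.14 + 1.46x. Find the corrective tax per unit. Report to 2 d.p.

Social marginal cost = private MC + MEC = 72.88 + 1.98x.
Set SMC = demand: 72.88 + 1.98x = 77.48 - 2.26x → x* = 1.0849.
The Pigouvian tax equals MEC at x*: 16.14 + 1.46×1.0849 = 17.7240.

tax = $17.72 per unit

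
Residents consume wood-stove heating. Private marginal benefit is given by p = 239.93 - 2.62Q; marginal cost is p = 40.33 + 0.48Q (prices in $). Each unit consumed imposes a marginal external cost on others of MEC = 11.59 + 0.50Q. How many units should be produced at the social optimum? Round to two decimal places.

Social marginal benefit = demand − MEC = 228.34 - 3.12Q.
Set SMB = MC: 228.34 - 3.12Q = 40.33 + 0.48Q → Q* = 52.2250.

Q* = 52.23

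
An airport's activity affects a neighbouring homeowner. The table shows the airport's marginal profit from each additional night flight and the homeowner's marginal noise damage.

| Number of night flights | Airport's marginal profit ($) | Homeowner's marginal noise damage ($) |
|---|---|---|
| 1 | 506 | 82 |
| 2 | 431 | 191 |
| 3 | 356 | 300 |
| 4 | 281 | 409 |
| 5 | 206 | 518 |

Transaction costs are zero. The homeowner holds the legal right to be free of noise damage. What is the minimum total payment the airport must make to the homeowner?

Efficient level: marginal profit ≥ marginal noise damage through level 3, so k* = 3.
With the homeowner holding the right, the airport must at least compensate total damage at k*: 82 + 191 + 300 = 573.

$573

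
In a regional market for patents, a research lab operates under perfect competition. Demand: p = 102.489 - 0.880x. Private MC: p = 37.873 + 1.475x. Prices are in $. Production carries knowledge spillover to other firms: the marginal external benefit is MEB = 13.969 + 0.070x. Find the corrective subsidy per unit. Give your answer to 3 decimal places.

subsidy = $16.376 per unit

Social marginal cost = private MC − MEB = 23.904 + 1.405x.
Set SMC = demand: 23.904 + 1.405x = 102.489 - 0.880x → x* = 34.3917.
The Pigouvian subsidy equals MEB at x*: 13.969 + 0.070×34.3917 = 16.3764.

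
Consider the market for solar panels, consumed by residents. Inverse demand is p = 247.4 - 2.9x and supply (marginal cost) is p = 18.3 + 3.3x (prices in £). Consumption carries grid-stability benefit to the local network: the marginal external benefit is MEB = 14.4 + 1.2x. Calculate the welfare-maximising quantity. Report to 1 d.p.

x* = 48.7

Social marginal benefit = demand + MEB = 261.8 - 1.7x.
Set SMB = MC: 261.8 - 1.7x = 18.3 + 3.3x → x* = 48.7000.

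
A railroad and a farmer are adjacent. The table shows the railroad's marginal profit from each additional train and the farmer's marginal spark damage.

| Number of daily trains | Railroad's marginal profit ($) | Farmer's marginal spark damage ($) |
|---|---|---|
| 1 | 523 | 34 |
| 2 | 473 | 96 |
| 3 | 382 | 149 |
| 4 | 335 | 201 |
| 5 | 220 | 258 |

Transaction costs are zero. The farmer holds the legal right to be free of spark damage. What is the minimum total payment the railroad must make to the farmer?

$480

Efficient level: marginal profit ≥ marginal spark damage through level 4, so k* = 4.
With the farmer holding the right, the railroad must at least compensate total damage at k*: 34 + 96 + 149 + 201 = 480.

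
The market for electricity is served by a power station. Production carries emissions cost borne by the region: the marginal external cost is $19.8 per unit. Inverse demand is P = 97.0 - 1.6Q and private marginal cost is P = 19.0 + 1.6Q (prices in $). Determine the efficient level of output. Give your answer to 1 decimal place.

Q* = 18.2

Social marginal cost = private MC + MEC = 38.8 + 1.6Q.
Set SMC = demand: 38.8 + 1.6Q = 97.0 - 1.6Q → Q* = 18.1875.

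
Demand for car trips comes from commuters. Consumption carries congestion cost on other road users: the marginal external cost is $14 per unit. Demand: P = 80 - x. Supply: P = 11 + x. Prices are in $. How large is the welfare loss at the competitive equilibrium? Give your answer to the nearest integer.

DWL = $49

Market equilibrium (private): 11 + x = 80 - x → x_m = 34.5000.
Social marginal benefit = demand − MEC = 66 - x.
Set SMB = MC: 66 - x = 11 + x → x* = 27.5000.
Between x* and x_m the wedge MC − SMB runs linearly from 0 to MEC(x_m), so the loss is a triangle.
DWL = ½ × 7.0000 × 14.0000 = 49.0000.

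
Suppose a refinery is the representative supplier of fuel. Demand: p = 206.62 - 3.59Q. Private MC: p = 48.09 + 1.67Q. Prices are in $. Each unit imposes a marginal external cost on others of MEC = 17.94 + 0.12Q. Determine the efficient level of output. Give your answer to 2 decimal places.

Social marginal cost = private MC + MEC = 66.03 + 1.79Q.
Set SMC = demand: 66.03 + 1.79Q = 206.62 - 3.59Q → Q* = 26.1320.

Q* = 26.13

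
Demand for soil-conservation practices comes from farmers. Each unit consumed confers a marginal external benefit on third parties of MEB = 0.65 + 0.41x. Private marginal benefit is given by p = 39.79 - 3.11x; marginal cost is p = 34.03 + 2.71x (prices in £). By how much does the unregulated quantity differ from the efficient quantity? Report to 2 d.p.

Market equilibrium (private): 34.03 + 2.71x = 39.79 - 3.11x → x_m = 0.9897.
Social marginal benefit = demand + MEB = 40.44 - 2.70x.
Set SMB = MC: 40.44 - 2.70x = 34.03 + 2.71x → x* = 1.1848.
Gap = |0.9897 − 1.1848| = 0.1951.

0.20 units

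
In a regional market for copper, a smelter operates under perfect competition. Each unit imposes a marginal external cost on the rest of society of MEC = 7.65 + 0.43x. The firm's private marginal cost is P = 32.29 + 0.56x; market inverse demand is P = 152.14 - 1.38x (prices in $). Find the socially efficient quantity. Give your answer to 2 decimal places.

x* = 47.34

Social marginal cost = private MC + MEC = 39.94 + 0.99x.
Set SMC = demand: 39.94 + 0.99x = 152.14 - 1.38x → x* = 47.3418.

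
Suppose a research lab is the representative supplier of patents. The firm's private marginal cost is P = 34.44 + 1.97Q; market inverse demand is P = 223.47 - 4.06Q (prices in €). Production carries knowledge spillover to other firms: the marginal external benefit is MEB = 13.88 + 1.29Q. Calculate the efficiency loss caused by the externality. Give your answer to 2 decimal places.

Market equilibrium (private): 34.44 + 1.97Q = 223.47 - 4.06Q → Q_m = 31.3483.
Social marginal cost = private MC − MEB = 20.56 + 0.68Q.
Set SMC = demand: 20.56 + 0.68Q = 223.47 - 4.06Q → Q* = 42.8080.
Between Q* and Q_m the wedge demand − SMC runs linearly from 0 to MEB(Q_m), so the loss is a triangle.
DWL = ½ × 11.4597 × 54.3193 = 311.2414.

DWL = €311.24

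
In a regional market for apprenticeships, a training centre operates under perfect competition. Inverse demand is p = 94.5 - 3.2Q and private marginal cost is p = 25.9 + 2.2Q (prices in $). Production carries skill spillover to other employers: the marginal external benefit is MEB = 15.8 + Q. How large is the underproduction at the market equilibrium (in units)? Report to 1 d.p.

6.5 units

Market equilibrium (private): 25.9 + 2.2Q = 94.5 - 3.2Q → Q_m = 12.7037.
Social marginal cost = private MC − MEB = 10.1 + 1.2Q.
Set SMC = demand: 10.1 + 1.2Q = 94.5 - 3.2Q → Q* = 19.1818.
Gap = |12.7037 − 19.1818| = 6.4781.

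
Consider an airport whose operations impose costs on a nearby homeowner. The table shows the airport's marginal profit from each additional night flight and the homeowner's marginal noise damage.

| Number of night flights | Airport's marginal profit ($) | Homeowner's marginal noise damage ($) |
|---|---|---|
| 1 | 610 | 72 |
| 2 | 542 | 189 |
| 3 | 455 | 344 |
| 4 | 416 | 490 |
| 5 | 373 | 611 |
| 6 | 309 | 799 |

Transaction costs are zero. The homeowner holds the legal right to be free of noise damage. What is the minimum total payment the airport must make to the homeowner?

$605

Efficient level: marginal profit ≥ marginal noise damage through level 3, so k* = 3.
With the homeowner holding the right, the airport must at least compensate total damage at k*: 72 + 189 + 344 = 605.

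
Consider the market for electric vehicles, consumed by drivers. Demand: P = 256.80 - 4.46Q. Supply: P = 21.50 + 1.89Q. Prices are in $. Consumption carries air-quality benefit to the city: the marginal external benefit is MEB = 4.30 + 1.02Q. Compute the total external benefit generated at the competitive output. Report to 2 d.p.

Market equilibrium (private): 21.50 + 1.89Q = 256.80 - 4.46Q → Q_m = 37.0551.
Total external benefit = ∫₀^{Q_m} (4.30 + 1.02Q) dQ = 4.30×37.0551 + ½×1.02×37.0551² = 859.6080.

$859.61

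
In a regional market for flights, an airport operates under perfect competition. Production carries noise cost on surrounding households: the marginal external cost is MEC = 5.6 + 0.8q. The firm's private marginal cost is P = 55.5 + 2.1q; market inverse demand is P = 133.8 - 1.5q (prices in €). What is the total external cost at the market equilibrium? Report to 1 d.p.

Market equilibrium (private): 55.5 + 2.1q = 133.8 - 1.5q → q_m = 21.7500.
Total external cost = ∫₀^{q_m} (5.6 + 0.8q) dq = 5.6×21.7500 + ½×0.8×21.7500² = 311.0250.

€311.0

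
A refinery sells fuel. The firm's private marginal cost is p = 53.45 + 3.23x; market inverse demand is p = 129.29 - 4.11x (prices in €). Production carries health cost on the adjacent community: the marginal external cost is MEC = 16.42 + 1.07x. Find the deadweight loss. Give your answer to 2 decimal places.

DWL = €44.88

Market equilibrium (private): 53.45 + 3.23x = 129.29 - 4.11x → x_m = 10.3324.
Social marginal cost = private MC + MEC = 69.87 + 4.30x.
Set SMC = demand: 69.87 + 4.30x = 129.29 - 4.11x → x* = 7.0654.
Between x* and x_m the wedge SMC − demand runs linearly from 0 to MEC(x_m), so the loss is a triangle.
DWL = ½ × 3.2670 × 27.4757 = 44.8816.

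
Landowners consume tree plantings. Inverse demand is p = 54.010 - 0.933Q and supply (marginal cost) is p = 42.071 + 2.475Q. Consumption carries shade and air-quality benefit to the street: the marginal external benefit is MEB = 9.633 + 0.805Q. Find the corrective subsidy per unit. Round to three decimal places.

Social marginal benefit = demand + MEB = 63.643 - 0.128Q.
Set SMB = MC: 63.643 - 0.128Q = 42.071 + 2.475Q → Q* = 8.2874.
The Pigouvian subsidy equals MEB at Q*: 9.633 + 0.805×8.2874 = 16.3044.

subsidy = 16.304 per unit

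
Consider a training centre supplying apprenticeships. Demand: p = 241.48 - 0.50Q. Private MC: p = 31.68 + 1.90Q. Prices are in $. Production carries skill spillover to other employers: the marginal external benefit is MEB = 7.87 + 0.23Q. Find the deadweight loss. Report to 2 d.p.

DWL = $180.33

Market equilibrium (private): 31.68 + 1.90Q = 241.48 - 0.50Q → Q_m = 87.4167.
Social marginal cost = private MC − MEB = 23.81 + 1.67Q.
Set SMC = demand: 23.81 + 1.67Q = 241.48 - 0.50Q → Q* = 100.3088.
Height of the DWL triangle at Q_m is demand(Q_m) − SMC(Q_m) = MEB(Q_m) = 27.9758.
DWL = ½ × 12.8921 × 27.9758 = 180.3334.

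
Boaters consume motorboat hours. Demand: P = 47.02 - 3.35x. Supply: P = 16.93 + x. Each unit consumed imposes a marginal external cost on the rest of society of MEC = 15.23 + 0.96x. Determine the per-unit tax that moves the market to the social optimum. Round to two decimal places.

tax = 17.92 per unit

Social marginal benefit = demand − MEC = 31.79 - 4.31x.
Set SMB = MC: 31.79 - 4.31x = 16.93 + x → x* = 2.7985.
The Pigouvian tax equals MEC at x*: 15.23 + 0.96×2.7985 = 17.9166.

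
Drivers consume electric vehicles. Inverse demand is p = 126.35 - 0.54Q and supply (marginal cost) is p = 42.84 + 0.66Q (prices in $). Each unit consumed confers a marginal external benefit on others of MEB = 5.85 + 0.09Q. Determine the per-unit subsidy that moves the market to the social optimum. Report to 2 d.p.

Social marginal benefit = demand + MEB = 132.20 - 0.45Q.
Set SMB = MC: 132.20 - 0.45Q = 42.84 + 0.66Q → Q* = 80.5045.
The Pigouvian subsidy equals MEB at Q*: 5.85 + 0.09×80.5045 = 13.0954.

subsidy = $13.10 per unit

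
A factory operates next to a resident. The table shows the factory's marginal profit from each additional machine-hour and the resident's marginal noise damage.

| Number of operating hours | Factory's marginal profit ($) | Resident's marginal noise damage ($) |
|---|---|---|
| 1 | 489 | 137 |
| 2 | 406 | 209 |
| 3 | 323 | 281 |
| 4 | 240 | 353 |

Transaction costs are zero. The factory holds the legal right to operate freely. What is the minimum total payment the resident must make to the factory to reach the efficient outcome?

$240

Left alone the factory would choose level 4 (marginal profit stays positive).
Efficient level: k* = 3 (marginal profit ≥ marginal noise damage through 3).
The resident must at least cover the factory's forgone profit from cutting 4→3: 240 = 240.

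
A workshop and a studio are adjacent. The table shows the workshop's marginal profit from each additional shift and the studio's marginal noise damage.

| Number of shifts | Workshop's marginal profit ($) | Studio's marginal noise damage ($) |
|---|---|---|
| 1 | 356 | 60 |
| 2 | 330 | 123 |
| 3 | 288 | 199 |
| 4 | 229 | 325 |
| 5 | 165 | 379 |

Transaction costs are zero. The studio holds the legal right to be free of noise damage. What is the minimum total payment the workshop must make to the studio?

$382

Efficient level: marginal profit ≥ marginal noise damage through level 3, so k* = 3.
With the studio holding the right, the workshop must at least compensate total damage at k*: 60 + 123 + 199 = 382.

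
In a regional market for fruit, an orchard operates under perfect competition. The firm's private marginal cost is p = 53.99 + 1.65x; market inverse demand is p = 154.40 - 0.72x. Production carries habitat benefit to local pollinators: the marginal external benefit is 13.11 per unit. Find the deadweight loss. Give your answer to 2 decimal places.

Market equilibrium (private): 53.99 + 1.65x = 154.40 - 0.72x → x_m = 42.3671.
Social marginal cost = private MC − MEB = 40.88 + 1.65x.
Set SMC = demand: 40.88 + 1.65x = 154.40 - 0.72x → x* = 47.8987.
Height of the DWL triangle at x_m is demand(x_m) − SMC(x_m) = MEB(x_m) = 13.1100.
DWL = ½ × 5.5316 × 13.1100 = 36.2596.

DWL = 36.26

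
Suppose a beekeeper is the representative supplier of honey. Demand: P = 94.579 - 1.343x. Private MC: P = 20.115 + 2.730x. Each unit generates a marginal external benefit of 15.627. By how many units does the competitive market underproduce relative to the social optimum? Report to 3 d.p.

Market equilibrium (private): 20.115 + 2.730x = 94.579 - 1.343x → x_m = 18.2823.
Social marginal cost = private MC − MEB = 4.488 + 2.730x.
Set SMC = demand: 4.488 + 2.730x = 94.579 - 1.343x → x* = 22.1191.
Gap = |18.2823 − 22.1191| = 3.8368.

3.837 units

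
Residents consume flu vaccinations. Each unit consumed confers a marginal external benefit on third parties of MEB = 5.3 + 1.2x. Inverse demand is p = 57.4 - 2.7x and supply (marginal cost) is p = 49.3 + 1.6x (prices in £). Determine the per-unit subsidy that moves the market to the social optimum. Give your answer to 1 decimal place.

subsidy = £10.5 per unit

Social marginal benefit = demand + MEB = 62.7 - 1.5x.
Set SMB = MC: 62.7 - 1.5x = 49.3 + 1.6x → x* = 4.3226.
The Pigouvian subsidy equals MEB at x*: 5.3 + 1.2×4.3226 = 10.4871.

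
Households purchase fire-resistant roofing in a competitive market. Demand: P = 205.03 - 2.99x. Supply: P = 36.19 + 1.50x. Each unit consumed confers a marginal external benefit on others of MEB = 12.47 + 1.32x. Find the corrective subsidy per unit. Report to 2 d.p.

Social marginal benefit = demand + MEB = 217.50 - 1.67x.
Set SMB = MC: 217.50 - 1.67x = 36.19 + 1.50x → x* = 57.1956.
The Pigouvian subsidy equals MEB at x*: 12.47 + 1.32×57.1956 = 87.9682.

subsidy = 87.97 per unit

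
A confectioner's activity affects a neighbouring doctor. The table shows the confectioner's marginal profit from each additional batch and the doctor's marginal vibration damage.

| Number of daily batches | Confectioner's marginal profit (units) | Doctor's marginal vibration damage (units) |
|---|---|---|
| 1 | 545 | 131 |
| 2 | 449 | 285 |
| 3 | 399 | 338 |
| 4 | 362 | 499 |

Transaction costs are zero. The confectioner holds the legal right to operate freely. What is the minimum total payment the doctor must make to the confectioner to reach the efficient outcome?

362

Left alone the confectioner would choose level 4 (marginal profit stays positive).
Efficient level: k* = 3 (marginal profit ≥ marginal vibration damage through 3).
The doctor must at least cover the confectioner's forgone profit from cutting 4→3: 362 = 362.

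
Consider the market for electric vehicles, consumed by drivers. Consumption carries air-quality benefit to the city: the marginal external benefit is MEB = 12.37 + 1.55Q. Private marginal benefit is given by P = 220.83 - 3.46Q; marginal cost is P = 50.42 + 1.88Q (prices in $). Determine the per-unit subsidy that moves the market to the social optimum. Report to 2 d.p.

subsidy = $87.12 per unit

Social marginal benefit = demand + MEB = 233.20 - 1.91Q.
Set SMB = MC: 233.20 - 1.91Q = 50.42 + 1.88Q → Q* = 48.2269.
The Pigouvian subsidy equals MEB at Q*: 12.37 + 1.55×48.2269 = 87.1217.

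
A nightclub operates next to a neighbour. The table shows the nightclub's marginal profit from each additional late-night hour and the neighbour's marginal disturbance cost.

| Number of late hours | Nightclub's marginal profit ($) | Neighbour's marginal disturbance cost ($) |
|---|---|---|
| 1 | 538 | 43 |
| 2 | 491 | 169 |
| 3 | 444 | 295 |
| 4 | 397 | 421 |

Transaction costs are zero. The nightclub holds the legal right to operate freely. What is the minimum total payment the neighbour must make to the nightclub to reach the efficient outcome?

Left alone the nightclub would choose level 4 (marginal profit stays positive).
Efficient level: k* = 3 (marginal profit ≥ marginal disturbance cost through 3).
The neighbour must at least cover the nightclub's forgone profit from cutting 4→3: 397 = 397.

$397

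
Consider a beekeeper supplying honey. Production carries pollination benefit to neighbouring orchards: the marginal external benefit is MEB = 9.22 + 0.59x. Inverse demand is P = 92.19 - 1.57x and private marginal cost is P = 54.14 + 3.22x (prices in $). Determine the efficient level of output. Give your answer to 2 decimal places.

x* = 11.25

Social marginal cost = private MC − MEB = 44.92 + 2.63x.
Set SMC = demand: 44.92 + 2.63x = 92.19 - 1.57x → x* = 11.2548.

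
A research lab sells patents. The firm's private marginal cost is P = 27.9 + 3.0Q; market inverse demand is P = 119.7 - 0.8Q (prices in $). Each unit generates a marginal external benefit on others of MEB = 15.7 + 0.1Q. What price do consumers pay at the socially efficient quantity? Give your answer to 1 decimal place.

P = $96.5

Social marginal cost = private MC − MEB = 12.2 + 2.9Q.
Set SMC = demand: 12.2 + 2.9Q = 119.7 - 0.8Q → Q* = 29.0541.
Consumer price on the demand curve at Q*: 119.7 − 0.8×29.0541 = 96.4567.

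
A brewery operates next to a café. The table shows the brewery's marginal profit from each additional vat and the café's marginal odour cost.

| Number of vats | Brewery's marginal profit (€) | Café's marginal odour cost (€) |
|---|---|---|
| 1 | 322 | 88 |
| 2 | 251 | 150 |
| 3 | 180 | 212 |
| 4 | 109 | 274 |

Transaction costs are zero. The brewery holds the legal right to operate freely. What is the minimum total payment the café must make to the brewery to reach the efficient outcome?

Left alone the brewery would choose level 4 (marginal profit stays positive).
Efficient level: k* = 2 (marginal profit ≥ marginal odour cost through 2).
The café must at least cover the brewery's forgone profit from cutting 4→2: 180 + 109 = 289.

€289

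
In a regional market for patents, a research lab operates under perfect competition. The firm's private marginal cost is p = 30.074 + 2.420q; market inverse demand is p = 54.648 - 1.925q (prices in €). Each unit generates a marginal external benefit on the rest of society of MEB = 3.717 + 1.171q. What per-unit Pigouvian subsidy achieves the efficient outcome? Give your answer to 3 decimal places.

Social marginal cost = private MC − MEB = 26.357 + 1.249q.
Set SMC = demand: 26.357 + 1.249q = 54.648 - 1.925q → q* = 8.9134.
The Pigouvian subsidy equals MEB at q*: 3.717 + 1.171×8.9134 = 14.1546.

subsidy = €14.155 per unit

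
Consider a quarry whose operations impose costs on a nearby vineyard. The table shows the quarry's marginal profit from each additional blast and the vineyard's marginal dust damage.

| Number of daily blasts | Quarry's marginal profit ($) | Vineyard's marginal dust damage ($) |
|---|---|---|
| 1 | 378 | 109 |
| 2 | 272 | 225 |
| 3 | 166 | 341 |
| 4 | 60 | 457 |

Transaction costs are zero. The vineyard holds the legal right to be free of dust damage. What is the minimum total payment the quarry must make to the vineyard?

$334

Efficient level: marginal profit ≥ marginal dust damage through level 2, so k* = 2.
With the vineyard holding the right, the quarry must at least compensate total damage at k*: 109 + 225 = 334.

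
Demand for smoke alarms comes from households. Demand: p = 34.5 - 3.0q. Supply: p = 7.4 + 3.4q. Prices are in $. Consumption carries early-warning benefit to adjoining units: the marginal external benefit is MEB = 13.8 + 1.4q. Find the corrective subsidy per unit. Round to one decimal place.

Social marginal benefit = demand + MEB = 48.3 - 1.6q.
Set SMB = MC: 48.3 - 1.6q = 7.4 + 3.4q → q* = 8.1800.
The Pigouvian subsidy equals MEB at q*: 13.8 + 1.4×8.1800 = 25.2520.

subsidy = $25.3 per unit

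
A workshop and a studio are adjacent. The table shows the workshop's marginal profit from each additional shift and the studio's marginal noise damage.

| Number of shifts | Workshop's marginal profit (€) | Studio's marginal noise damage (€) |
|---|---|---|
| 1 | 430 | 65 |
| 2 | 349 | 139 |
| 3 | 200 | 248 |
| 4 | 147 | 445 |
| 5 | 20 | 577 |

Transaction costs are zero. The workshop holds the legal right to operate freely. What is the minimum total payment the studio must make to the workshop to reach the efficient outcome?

€367

Left alone the workshop would choose level 5 (marginal profit stays positive).
Efficient level: k* = 2 (marginal profit ≥ marginal noise damage through 2).
The studio must at least cover the workshop's forgone profit from cutting 5→2: 200 + 147 + 20 = 367.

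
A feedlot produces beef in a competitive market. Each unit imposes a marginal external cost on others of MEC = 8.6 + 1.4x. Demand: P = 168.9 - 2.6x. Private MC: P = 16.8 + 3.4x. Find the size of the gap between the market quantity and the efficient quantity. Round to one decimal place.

6.0 units

Market equilibrium (private): 16.8 + 3.4x = 168.9 - 2.6x → x_m = 25.3500.
Social marginal cost = private MC + MEC = 25.4 + 4.8x.
Set SMC = demand: 25.4 + 4.8x = 168.9 - 2.6x → x* = 19.3919.
Gap = |25.3500 − 19.3919| = 5.9581.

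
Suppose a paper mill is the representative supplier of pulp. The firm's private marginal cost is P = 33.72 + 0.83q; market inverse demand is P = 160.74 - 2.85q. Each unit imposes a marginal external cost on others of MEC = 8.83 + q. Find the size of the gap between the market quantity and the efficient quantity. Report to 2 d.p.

9.26 units

Market equilibrium (private): 33.72 + 0.83q = 160.74 - 2.85q → q_m = 34.5163.
Social marginal cost = private MC + MEC = 42.55 + 1.83q.
Set SMC = demand: 42.55 + 1.83q = 160.74 - 2.85q → q* = 25.2543.
Gap = |34.5163 − 25.2543| = 9.2620.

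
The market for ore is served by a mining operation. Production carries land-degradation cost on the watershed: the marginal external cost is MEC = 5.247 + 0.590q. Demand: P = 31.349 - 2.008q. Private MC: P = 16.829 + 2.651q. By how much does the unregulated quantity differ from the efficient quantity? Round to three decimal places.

Market equilibrium (private): 16.829 + 2.651q = 31.349 - 2.008q → q_m = 3.1165.
Social marginal cost = private MC + MEC = 22.076 + 3.241q.
Set SMC = demand: 22.076 + 3.241q = 31.349 - 2.008q → q* = 1.7666.
Gap = |3.1165 − 1.7666| = 1.3499.

1.350 units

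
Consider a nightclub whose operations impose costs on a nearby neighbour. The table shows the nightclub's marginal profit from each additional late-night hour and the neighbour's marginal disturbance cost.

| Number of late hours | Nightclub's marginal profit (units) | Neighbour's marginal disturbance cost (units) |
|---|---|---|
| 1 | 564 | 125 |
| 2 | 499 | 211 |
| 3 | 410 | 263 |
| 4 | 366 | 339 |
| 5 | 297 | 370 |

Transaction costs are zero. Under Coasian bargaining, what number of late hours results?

Bargaining reaches the level where marginal profit last exceeds marginal disturbance cost.
That holds through level 4 (366 ≥ 339) but not at 5 (297 < 370).

4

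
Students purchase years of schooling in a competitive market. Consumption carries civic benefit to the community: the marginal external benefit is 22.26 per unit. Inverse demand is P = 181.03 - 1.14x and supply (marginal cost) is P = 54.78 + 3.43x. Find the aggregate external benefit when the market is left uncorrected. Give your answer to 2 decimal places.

Market equilibrium (private): 54.78 + 3.43x = 181.03 - 1.14x → x_m = 27.6258.
Total external benefit = MEB × x_m = 22.26 × 27.6258 = 614.9503.

614.95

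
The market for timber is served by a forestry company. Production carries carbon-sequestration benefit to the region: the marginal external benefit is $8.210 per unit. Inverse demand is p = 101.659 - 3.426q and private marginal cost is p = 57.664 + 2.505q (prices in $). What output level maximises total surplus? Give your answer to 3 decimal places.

Social marginal cost = private MC − MEB = 49.454 + 2.505q.
Set SMC = demand: 49.454 + 2.505q = 101.659 - 3.426q → q* = 8.8021.

q* = 8.802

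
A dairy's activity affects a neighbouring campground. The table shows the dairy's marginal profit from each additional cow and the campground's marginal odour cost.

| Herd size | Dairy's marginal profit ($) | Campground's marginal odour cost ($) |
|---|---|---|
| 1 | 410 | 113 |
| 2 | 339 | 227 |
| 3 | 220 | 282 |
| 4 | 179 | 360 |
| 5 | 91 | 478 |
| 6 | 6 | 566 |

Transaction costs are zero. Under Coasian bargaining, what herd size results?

2

Bargaining reaches the level where marginal profit last exceeds marginal odour cost.
That holds through level 2 (339 ≥ 227) but not at 3 (220 < 282).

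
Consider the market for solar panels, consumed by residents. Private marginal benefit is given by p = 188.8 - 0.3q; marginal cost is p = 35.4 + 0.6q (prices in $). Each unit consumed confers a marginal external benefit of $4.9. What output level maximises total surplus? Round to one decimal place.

q* = 175.9

Social marginal benefit = demand + MEB = 193.7 - 0.3q.
Set SMB = MC: 193.7 - 0.3q = 35.4 + 0.6q → q* = 175.8889.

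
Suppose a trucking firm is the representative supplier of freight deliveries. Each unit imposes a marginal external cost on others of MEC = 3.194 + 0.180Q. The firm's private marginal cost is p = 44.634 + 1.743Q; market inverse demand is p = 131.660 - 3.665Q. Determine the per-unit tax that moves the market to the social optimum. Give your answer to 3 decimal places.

tax = 5.894 per unit

Social marginal cost = private MC + MEC = 47.828 + 1.923Q.
Set SMC = demand: 47.828 + 1.923Q = 131.660 - 3.665Q → Q* = 15.0021.
The Pigouvian tax equals MEC at Q*: 3.194 + 0.180×15.0021 = 5.8944.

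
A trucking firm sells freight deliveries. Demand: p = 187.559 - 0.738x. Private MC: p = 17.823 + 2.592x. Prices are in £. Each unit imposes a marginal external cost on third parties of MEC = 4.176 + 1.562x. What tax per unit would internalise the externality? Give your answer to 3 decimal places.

tax = £57.039 per unit

Social marginal cost = private MC + MEC = 21.999 + 4.154x.
Set SMC = demand: 21.999 + 4.154x = 187.559 - 0.738x → x* = 33.8430.
The Pigouvian tax equals MEC at x*: 4.176 + 1.562×33.8430 = 57.0388.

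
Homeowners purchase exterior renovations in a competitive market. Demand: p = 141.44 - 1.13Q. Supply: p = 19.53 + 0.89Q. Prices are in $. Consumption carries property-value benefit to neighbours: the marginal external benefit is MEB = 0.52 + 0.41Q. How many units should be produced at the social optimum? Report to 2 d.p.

Social marginal benefit = demand + MEB = 141.96 - 0.72Q.
Set SMB = MC: 141.96 - 0.72Q = 19.53 + 0.89Q → Q* = 76.0435.

Q* = 76.04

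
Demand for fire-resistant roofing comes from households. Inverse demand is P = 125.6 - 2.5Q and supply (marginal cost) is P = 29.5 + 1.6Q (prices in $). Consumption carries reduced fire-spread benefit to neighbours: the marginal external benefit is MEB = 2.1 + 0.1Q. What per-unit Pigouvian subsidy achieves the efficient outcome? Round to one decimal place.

Social marginal benefit = demand + MEB = 127.7 - 2.4Q.
Set SMB = MC: 127.7 - 2.4Q = 29.5 + 1.6Q → Q* = 24.5500.
The Pigouvian subsidy equals MEB at Q*: 2.1 + 0.1×24.5500 = 4.5550.

subsidy = $4.6 per unit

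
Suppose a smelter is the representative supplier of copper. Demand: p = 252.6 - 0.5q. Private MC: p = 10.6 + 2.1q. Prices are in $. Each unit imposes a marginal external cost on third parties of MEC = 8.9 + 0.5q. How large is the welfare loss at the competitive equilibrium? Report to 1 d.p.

Market equilibrium (private): 10.6 + 2.1q = 252.6 - 0.5q → q_m = 93.0769.
Social marginal cost = private MC + MEC = 19.5 + 2.6q.
Set SMC = demand: 19.5 + 2.6q = 252.6 - 0.5q → q* = 75.1935.
Between q* and q_m the wedge SMC − demand runs linearly from 0 to MEC(q_m), so the loss is a triangle.
DWL = ½ × 17.8834 × 55.4385 = 495.7144.

DWL = $495.7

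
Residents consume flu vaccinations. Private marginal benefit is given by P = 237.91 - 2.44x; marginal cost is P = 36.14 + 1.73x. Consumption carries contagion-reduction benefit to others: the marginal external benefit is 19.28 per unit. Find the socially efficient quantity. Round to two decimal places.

Social marginal benefit = demand + MEB = 257.19 - 2.44x.
Set SMB = MC: 257.19 - 2.44x = 36.14 + 1.73x → x* = 53.0096.

x* = 53.01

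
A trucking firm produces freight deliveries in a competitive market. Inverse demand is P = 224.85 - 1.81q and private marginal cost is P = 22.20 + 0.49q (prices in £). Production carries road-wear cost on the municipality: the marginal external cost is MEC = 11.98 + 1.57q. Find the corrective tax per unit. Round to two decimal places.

Social marginal cost = private MC + MEC = 34.18 + 2.06q.
Set SMC = demand: 34.18 + 2.06q = 224.85 - 1.81q → q* = 49.2687.
The Pigouvian tax equals MEC at q*: 11.98 + 1.57×49.2687 = 89.3319.

tax = £89.33 per unit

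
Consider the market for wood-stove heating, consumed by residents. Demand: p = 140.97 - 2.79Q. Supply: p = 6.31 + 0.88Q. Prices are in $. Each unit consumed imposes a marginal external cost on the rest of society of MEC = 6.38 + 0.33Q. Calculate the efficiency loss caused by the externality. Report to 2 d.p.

DWL = $42.73

Market equilibrium (private): 6.31 + 0.88Q = 140.97 - 2.79Q → Q_m = 36.6921.
Social marginal benefit = demand − MEC = 134.59 - 3.12Q.
Set SMB = MC: 134.59 - 3.12Q = 6.31 + 0.88Q → Q* = 32.0700.
The loss is the area between SMB and MC from Q* to Q_m; with linear curves that's a triangle of height MEC(Q_m).
DWL = ½ × 4.6221 × 18.4884 = 42.7276.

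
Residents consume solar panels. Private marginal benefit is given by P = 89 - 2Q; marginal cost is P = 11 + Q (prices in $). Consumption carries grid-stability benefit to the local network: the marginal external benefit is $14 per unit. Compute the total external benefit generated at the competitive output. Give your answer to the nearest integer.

Market equilibrium (private): 11 + Q = 89 - 2Q → Q_m = 26.0000.
Total external benefit = MEB × Q_m = 14 × 26.0000 = 364.0000.

$364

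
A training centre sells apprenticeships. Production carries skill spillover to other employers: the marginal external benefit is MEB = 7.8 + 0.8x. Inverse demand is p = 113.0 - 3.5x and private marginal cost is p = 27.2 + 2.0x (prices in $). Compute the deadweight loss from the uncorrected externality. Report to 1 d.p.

Market equilibrium (private): 27.2 + 2.0x = 113.0 - 3.5x → x_m = 15.6000.
Social marginal cost = private MC − MEB = 19.4 + 1.2x.
Set SMC = demand: 19.4 + 1.2x = 113.0 - 3.5x → x* = 19.9149.
The loss is the area between SMC and demand from x* to x_m; with linear curves that's a triangle of height MEB(x_m).
DWL = ½ × 4.3149 × 20.2800 = 43.7531.

DWL = $43.8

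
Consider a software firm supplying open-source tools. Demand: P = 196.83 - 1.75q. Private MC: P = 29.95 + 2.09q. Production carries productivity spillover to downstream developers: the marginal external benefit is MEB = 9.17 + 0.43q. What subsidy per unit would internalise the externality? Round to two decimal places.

subsidy = 31.37 per unit

Social marginal cost = private MC − MEB = 20.78 + 1.66q.
Set SMC = demand: 20.78 + 1.66q = 196.83 - 1.75q → q* = 51.6276.
The Pigouvian subsidy equals MEB at q*: 9.17 + 0.43×51.6276 = 31.3699.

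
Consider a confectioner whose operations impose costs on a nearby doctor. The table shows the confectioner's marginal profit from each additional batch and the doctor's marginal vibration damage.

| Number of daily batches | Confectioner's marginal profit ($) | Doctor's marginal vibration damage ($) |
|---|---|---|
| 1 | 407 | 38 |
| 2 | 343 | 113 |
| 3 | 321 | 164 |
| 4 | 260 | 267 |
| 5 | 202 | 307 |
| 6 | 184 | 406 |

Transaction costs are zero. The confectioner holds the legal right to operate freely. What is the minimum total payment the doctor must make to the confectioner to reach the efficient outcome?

$646

Left alone the confectioner would choose level 6 (marginal profit stays positive).
Efficient level: k* = 3 (marginal profit ≥ marginal vibration damage through 3).
The doctor must at least cover the confectioner's forgone profit from cutting 6→3: 260 + 202 + 184 = 646.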